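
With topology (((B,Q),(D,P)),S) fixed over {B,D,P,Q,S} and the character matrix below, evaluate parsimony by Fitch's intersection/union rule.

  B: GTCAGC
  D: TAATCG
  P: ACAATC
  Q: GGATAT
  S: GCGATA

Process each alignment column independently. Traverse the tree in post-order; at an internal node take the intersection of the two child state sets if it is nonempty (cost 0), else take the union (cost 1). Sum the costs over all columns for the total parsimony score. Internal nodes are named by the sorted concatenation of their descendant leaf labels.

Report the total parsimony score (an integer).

15

BQ@0: {G} ∩ {G} = {G} (intersection, +0)
DP@0: {T} ∪ {A} = {A,T} (union, +1)
BDPQ@0: {G} ∪ {A,T} = {A,G,T} (union, +1)
BDPQS@0: {A,G,T} ∩ {G} = {G} (intersection, +0)
BQ@1: {T} ∪ {G} = {G,T} (union, +1)
DP@1: {A} ∪ {C} = {A,C} (union, +1)
BDPQ@1: {G,T} ∪ {A,C} = {A,C,G,T} (union, +1)
BDPQS@1: {A,C,G,T} ∩ {C} = {C} (intersection, +0)
BQ@2: {C} ∪ {A} = {A,C} (union, +1)
DP@2: {A} ∩ {A} = {A} (intersection, +0)
BDPQ@2: {A,C} ∩ {A} = {A} (intersection, +0)
BDPQS@2: {A} ∪ {G} = {A,G} (union, +1)
BQ@3: {A} ∪ {T} = {A,T} (union, +1)
DP@3: {T} ∪ {A} = {A,T} (union, +1)
BDPQ@3: {A,T} ∩ {A,T} = {A,T} (intersection, +0)
BDPQS@3: {A,T} ∩ {A} = {A} (intersection, +0)
BQ@4: {G} ∪ {A} = {A,G} (union, +1)
DP@4: {C} ∪ {T} = {C,T} (union, +1)
BDPQ@4: {A,G} ∪ {C,T} = {A,C,G,T} (union, +1)
BDPQS@4: {A,C,G,T} ∩ {T} = {T} (intersection, +0)
BQ@5: {C} ∪ {T} = {C,T} (union, +1)
DP@5: {G} ∪ {C} = {C,G} (union, +1)
BDPQ@5: {C,T} ∩ {C,G} = {C} (intersection, +0)
BDPQS@5: {C} ∪ {A} = {A,C} (union, +1)
per-site changes: [2, 3, 2, 2, 3, 3]; total = 15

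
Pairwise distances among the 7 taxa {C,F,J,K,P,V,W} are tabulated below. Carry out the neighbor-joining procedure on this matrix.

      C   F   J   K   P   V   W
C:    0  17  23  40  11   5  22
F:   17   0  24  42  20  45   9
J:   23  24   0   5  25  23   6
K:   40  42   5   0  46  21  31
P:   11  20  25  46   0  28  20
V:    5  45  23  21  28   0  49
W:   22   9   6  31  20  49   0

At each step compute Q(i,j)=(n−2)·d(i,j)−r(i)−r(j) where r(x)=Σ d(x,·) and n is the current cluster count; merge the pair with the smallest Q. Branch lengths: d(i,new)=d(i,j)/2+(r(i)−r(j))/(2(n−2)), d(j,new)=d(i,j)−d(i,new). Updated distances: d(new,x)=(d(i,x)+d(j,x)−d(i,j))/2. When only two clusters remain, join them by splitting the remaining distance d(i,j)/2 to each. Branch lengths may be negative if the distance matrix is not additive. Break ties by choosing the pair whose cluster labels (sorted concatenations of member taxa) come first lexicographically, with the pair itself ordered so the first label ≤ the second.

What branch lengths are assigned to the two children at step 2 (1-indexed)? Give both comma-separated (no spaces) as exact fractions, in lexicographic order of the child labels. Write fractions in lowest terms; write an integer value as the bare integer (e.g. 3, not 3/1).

step 1: merge (J,K) at d=5, Q=-266; branch lengths J→-27/5, K→52/5; new cluster JK
  updated: d(C,JK)=29, d(F,JK)=61/2, d(JK,P)=33, d(JK,V)=39/2, d(JK,W)=16
step 2: merge (C,V) at d=5, Q=-421/2; branch lengths C→-85/16, V→165/16; new cluster CV
  updated: d(CV,F)=57/2, d(CV,JK)=87/4, d(CV,P)=17, d(CV,W)=33
step 3: merge (CV,P) at d=17, Q=-557/4; branch lengths CV→245/24, P→163/24; new cluster CPV
  updated: d(CPV,F)=63/4, d(CPV,JK)=151/8, d(CPV,W)=18
step 4: merge (CPV,JK) at d=151/8, Q=-321/4; branch lengths CPV→25/4, JK→101/8; new cluster CJKPV
  updated: d(CJKPV,F)=219/16, d(CJKPV,W)=121/16
step 5: merge (CJKPV,F) at d=219/16, Q=-121/4; branch lengths CJKPV→49/8, F→121/16; new cluster CFJKPV
  updated: d(CFJKPV,W)=23/16
step 6: merge (CFJKPV,W) at d=23/16; branch lengths CFJKPV→23/32, W→23/32; new cluster CFJKPVW
final tree: (((((C:-85/16,V:165/16):245/24,P:163/24):25/4,(J:-27/5,K:52/5):101/8):49/8,F:121/16):23/32,W:23/32)
total length: 61

-85/16,165/16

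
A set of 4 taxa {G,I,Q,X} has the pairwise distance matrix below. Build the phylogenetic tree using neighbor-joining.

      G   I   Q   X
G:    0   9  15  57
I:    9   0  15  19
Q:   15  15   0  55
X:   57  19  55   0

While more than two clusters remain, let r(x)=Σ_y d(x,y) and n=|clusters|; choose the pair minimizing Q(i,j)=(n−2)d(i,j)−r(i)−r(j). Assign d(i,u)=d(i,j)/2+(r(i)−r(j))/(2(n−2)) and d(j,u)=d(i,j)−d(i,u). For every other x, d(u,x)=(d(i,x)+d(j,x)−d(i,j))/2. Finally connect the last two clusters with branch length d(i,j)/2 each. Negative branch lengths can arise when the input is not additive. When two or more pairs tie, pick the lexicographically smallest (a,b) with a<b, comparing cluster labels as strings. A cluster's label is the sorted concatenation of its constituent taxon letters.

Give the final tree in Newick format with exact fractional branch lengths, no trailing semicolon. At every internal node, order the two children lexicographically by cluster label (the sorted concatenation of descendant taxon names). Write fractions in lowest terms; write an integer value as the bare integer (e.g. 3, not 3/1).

1. join G+Q (d=15, Q=-136) ⇒ GQ; edges |G|=13/2, |Q|=17/2
  updated: d(GQ,I)=9/2, d(GQ,X)=97/2
2. join GQ+I (d=9/2, Q=-72) ⇒ GIQ; edges |GQ|=17, |I|=-25/2
  updated: d(GIQ,X)=63/2
3. join GIQ+X (d=63/2) ⇒ GIQX; edges |GIQ|=63/4, |X|=63/4
final tree: (((G:13/2,Q:17/2):17,I:-25/2):63/4,X:63/4)
total length: 51

(((G:13/2,Q:17/2):17,I:-25/2):63/4,X:63/4)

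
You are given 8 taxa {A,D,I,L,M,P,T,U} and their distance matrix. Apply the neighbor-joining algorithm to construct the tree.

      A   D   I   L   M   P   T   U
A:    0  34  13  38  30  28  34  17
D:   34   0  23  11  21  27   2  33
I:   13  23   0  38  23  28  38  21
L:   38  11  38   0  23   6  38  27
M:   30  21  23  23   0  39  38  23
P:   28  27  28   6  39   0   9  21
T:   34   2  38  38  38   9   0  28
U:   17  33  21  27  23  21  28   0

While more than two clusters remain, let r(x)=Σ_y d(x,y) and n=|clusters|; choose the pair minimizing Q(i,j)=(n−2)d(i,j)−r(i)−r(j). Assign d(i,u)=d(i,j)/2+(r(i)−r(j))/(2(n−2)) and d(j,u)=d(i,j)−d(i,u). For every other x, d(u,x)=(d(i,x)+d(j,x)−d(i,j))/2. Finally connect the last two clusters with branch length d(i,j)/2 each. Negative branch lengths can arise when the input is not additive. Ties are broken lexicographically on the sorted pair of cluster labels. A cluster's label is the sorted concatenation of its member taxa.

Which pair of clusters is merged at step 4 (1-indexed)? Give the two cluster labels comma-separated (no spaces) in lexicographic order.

A,I

iteration 1: select D,T (d=2, Q=-326); attach at lengths (-2, 4); label the merged cluster DT
  updated: d(A,DT)=33, d(DT,I)=59/2, d(DT,L)=47/2, d(DT,M)=57/2, d(DT,P)=17, d(DT,U)=59/2
iteration 2: select L,P (d=6, Q=-529/2); attach at lengths (93/20, 27/20); label the merged cluster LP
  updated: d(A,LP)=30, d(DT,LP)=69/4, d(I,LP)=30, d(LP,M)=28, d(LP,U)=21
iteration 3: select DT,LP (d=69/4, Q=-195); attach at lengths (161/16, 115/16); label the merged cluster DLPT
  updated: d(A,DLPT)=183/8, d(DLPT,I)=169/8, d(DLPT,M)=157/8, d(DLPT,U)=133/8
iteration 4: select A,I (d=13, Q=-122); attach at lengths (175/24, 137/24); label the merged cluster AI
  updated: d(AI,DLPT)=31/2, d(AI,M)=20, d(AI,U)=25/2
iteration 5: select AI,U (d=25/2, Q=-601/8); attach at lengths (167/32, 233/32); label the merged cluster AIU
  updated: d(AIU,DLPT)=157/16, d(AIU,M)=61/4
iteration 6: select AIU,DLPT (d=157/16, Q=-715/16); attach at lengths (87/32, 227/32); label the merged cluster ADILPTU
  updated: d(ADILPTU,M)=401/32
iteration 7: select ADILPTU,M (d=401/32); attach at lengths (401/64, 401/64); label the merged cluster ADILMPTU
final tree: ((((A:175/24,I:137/24):167/32,U:233/32):87/32,((D:-2,T:4):161/16,(L:93/20,P:27/20):115/16):227/32):401/64,M:401/64)
total length: 2339/32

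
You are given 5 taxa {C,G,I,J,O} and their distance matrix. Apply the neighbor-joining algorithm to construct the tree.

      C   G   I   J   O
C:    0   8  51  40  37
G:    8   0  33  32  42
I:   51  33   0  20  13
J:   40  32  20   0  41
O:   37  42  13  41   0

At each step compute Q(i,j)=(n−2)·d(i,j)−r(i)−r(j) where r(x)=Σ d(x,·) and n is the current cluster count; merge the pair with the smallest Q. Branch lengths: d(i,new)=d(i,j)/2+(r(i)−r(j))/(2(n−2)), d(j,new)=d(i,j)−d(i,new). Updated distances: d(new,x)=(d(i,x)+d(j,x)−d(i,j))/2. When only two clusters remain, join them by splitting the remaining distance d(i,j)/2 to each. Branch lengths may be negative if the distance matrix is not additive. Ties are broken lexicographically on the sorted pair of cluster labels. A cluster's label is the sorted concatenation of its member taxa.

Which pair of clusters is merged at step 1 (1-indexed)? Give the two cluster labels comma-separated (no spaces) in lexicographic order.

C,G

iteration 1: select C,G (d=8, Q=-227); attach at lengths (15/2, 1/2); label the merged cluster CG
  updated: d(CG,I)=38, d(CG,J)=32, d(CG,O)=71/2
iteration 2: select CG,J (d=32, Q=-269/2); attach at lengths (153/8, 103/8); label the merged cluster CGJ
  updated: d(CGJ,I)=13, d(CGJ,O)=89/4
iteration 3: select CGJ,I (d=13, Q=-193/4); attach at lengths (89/8, 15/8); label the merged cluster CGIJ
  updated: d(CGIJ,O)=89/8
iteration 4: select CGIJ,O (d=89/8); attach at lengths (89/16, 89/16); label the merged cluster CGIJO
final tree: ((((C:15/2,G:1/2):153/8,J:103/8):89/8,I:15/8):89/16,O:89/16)
total length: 513/8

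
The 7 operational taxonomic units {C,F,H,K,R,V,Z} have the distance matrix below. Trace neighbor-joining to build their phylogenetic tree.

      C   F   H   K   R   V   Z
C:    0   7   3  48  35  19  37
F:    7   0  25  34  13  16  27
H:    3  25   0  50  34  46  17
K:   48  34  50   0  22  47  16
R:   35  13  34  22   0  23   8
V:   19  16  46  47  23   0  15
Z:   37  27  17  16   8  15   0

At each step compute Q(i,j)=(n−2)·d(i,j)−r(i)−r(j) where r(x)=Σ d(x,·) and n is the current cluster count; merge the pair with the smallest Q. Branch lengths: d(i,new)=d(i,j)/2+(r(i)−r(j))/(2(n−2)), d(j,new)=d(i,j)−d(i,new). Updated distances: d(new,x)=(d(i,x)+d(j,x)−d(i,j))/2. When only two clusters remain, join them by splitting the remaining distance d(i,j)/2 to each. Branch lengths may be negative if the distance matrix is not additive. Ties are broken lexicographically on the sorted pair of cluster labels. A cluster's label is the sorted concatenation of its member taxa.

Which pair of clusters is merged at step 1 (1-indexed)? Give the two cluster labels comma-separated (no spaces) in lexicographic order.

iteration 1: select C,H (d=3, Q=-309); attach at lengths (-11/10, 41/10); label the merged cluster CH
  updated: d(CH,F)=29/2, d(CH,K)=95/2, d(CH,R)=33, d(CH,V)=31, d(CH,Z)=51/2
iteration 2: select CH,F (d=29/2, Q=-198); attach at lengths (105/8, 11/8); label the merged cluster CFH
  updated: d(CFH,K)=67/2, d(CFH,R)=63/4, d(CFH,V)=65/4, d(CFH,Z)=19
iteration 3: select CFH,V (d=65/4, Q=-137); attach at lengths (16/3, 131/12); label the merged cluster CFHV
  updated: d(CFHV,K)=257/8, d(CFHV,R)=45/4, d(CFHV,Z)=71/8
iteration 4: select CFHV,R (d=45/4, Q=-71); attach at lengths (67/8, 23/8); label the merged cluster CFHRV
  updated: d(CFHRV,K)=343/16, d(CFHRV,Z)=45/16
iteration 5: select CFHRV,K (d=343/16, Q=-161/4); attach at lengths (33/8, 277/16); label the merged cluster CFHKRV
  updated: d(CFHKRV,Z)=-21/16
iteration 6: select CFHKRV,Z (d=-21/16); attach at lengths (-21/32, -21/32); label the merged cluster CFHKRVZ
final tree: ((((((C:-11/10,H:41/10):105/8,F:11/8):16/3,V:131/12):67/8,R:23/8):33/8,K:277/16):-21/32,Z:-21/32)
total length: 521/8

C,H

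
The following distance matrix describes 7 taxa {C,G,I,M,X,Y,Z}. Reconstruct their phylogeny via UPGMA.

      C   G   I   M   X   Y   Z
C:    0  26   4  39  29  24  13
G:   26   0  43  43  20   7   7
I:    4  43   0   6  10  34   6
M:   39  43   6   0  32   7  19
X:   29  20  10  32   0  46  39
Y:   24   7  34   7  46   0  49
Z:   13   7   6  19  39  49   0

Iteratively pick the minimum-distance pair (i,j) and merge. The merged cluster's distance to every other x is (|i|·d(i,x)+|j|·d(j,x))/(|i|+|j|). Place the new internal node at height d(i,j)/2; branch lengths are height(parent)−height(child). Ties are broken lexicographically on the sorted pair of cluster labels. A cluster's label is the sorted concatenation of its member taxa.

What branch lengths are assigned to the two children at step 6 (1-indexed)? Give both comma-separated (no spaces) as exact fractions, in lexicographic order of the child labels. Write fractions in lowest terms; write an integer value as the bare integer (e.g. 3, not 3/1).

6/5,229/20

step 1: merge (C,I) at d=4; branch lengths C→2, I→2; new cluster CI
  updated: d(CI,G)=69/2, d(CI,M)=45/2, d(CI,X)=39/2, d(CI,Y)=29, d(CI,Z)=19/2
step 2: merge (G,Y) at d=7; branch lengths G→7/2, Y→7/2; new cluster GY
  updated: d(CI,GY)=127/4, d(GY,M)=25, d(GY,X)=33, d(GY,Z)=28
step 3: merge (CI,Z) at d=19/2; branch lengths CI→11/4, Z→19/4; new cluster CIZ
  updated: d(CIZ,GY)=61/2, d(CIZ,M)=64/3, d(CIZ,X)=26
step 4: merge (CIZ,M) at d=64/3; branch lengths CIZ→71/12, M→32/3; new cluster CIMZ
  updated: d(CIMZ,GY)=233/8, d(CIMZ,X)=55/2
step 5: merge (CIMZ,X) at d=55/2; branch lengths CIMZ→37/12, X→55/4; new cluster CIMXZ
  updated: d(CIMXZ,GY)=299/10
step 6: merge (CIMXZ,GY) at d=299/10; branch lengths CIMXZ→6/5, GY→229/20; new cluster CGIMXYZ
final tree: (((((C:2,I:2):11/4,Z:19/4):71/12,M:32/3):37/12,X:55/4):6/5,(G:7/2,Y:7/2):229/20)
total length: 1937/30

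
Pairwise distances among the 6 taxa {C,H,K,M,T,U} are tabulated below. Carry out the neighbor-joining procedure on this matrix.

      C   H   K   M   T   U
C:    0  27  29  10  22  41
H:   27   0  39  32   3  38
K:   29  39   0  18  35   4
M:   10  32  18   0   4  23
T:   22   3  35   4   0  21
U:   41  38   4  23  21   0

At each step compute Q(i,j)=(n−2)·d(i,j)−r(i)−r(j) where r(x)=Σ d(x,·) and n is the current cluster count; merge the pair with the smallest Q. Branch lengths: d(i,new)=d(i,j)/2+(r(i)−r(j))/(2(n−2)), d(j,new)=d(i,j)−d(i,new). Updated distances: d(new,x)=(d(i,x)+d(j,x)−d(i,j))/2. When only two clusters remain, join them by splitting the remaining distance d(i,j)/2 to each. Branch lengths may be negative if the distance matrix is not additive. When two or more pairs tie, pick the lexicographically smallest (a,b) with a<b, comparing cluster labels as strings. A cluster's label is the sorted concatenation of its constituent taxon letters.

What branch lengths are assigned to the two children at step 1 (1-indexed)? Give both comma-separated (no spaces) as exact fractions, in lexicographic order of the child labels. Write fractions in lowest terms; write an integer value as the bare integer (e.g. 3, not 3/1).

7/4,9/4

1. join K+U (d=4, Q=-236) ⇒ KU; edges |K|=7/4, |U|=9/4
  updated: d(C,KU)=33, d(H,KU)=73/2, d(KU,M)=37/2, d(KU,T)=26
2. join H+T (d=3, Q=-289/2) ⇒ HT; edges |H|=35/4, |T|=-23/4
  updated: d(C,HT)=23, d(HT,KU)=119/4, d(HT,M)=33/2
3. join C+M (d=10, Q=-91) ⇒ CM; edges |C|=41/4, |M|=-1/4
  updated: d(CM,HT)=59/4, d(CM,KU)=83/4
4. join CM+HT (d=59/4, Q=-261/4) ⇒ CHMT; edges |CM|=23/8, |HT|=95/8
  updated: d(CHMT,KU)=143/8
5. join CHMT+KU (d=143/8) ⇒ CHKMTU; edges |CHMT|=143/16, |KU|=143/16
final tree: (((C:41/4,M:-1/4):23/8,(H:35/4,T:-23/4):95/8):143/16,(K:7/4,U:9/4):143/16)
total length: 397/8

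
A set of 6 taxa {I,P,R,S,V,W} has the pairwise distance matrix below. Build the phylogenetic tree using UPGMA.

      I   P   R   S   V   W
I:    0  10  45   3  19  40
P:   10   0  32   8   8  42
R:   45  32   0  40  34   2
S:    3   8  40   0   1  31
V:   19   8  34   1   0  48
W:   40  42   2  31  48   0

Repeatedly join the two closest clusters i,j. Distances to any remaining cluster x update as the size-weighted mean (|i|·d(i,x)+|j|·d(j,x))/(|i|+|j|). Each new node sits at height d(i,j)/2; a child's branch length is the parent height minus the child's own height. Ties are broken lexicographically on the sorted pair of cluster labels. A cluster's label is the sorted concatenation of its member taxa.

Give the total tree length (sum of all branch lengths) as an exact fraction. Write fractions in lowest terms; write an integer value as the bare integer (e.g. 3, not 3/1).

299/6

iteration 1: select S,V (d=1); attach at lengths (1/2, 1/2); label the merged cluster SV
  updated: d(I,SV)=11, d(P,SV)=8, d(R,SV)=37, d(SV,W)=79/2
iteration 2: select R,W (d=2); attach at lengths (1, 1); label the merged cluster RW
  updated: d(I,RW)=85/2, d(P,RW)=37, d(RW,SV)=153/4
iteration 3: select P,SV (d=8); attach at lengths (4, 7/2); label the merged cluster PSV
  updated: d(I,PSV)=32/3, d(PSV,RW)=227/6
iteration 4: select I,PSV (d=32/3); attach at lengths (16/3, 4/3); label the merged cluster IPSV
  updated: d(IPSV,RW)=39
iteration 5: select IPSV,RW (d=39); attach at lengths (85/6, 37/2); label the merged cluster IPRSVW
final tree: ((I:16/3,(P:4,(S:1/2,V:1/2):7/2):4/3):85/6,(R:1,W:1):37/2)
total length: 299/6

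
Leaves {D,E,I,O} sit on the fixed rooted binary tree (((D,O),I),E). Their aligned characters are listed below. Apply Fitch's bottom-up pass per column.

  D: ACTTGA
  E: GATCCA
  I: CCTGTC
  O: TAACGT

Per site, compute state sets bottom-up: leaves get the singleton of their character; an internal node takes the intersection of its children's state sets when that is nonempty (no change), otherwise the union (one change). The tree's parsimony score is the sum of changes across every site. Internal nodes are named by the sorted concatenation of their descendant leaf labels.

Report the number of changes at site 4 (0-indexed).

2

[col 0] DO: children D:{A}, O:{T} ∪→ {A,T}; cost 1
[col 0] DIO: children DO:{A,T}, I:{C} ∪→ {A,C,T}; cost 1
[col 0] DEIO: children DIO:{A,C,T}, E:{G} ∪→ {A,C,G,T}; cost 1
[col 1] DO: children D:{C}, O:{A} ∪→ {A,C}; cost 1
[col 1] DIO: children DO:{A,C}, I:{C} ∩→ {C}; cost 0
[col 1] DEIO: children DIO:{C}, E:{A} ∪→ {A,C}; cost 1
[col 2] DO: children D:{T}, O:{A} ∪→ {A,T}; cost 1
[col 2] DIO: children DO:{A,T}, I:{T} ∩→ {T}; cost 0
[col 2] DEIO: children DIO:{T}, E:{T} ∩→ {T}; cost 0
[col 3] DO: children D:{T}, O:{C} ∪→ {C,T}; cost 1
[col 3] DIO: children DO:{C,T}, I:{G} ∪→ {C,G,T}; cost 1
[col 3] DEIO: children DIO:{C,G,T}, E:{C} ∩→ {C}; cost 0
[col 4] DO: children D:{G}, O:{G} ∩→ {G}; cost 0
[col 4] DIO: children DO:{G}, I:{T} ∪→ {G,T}; cost 1
[col 4] DEIO: children DIO:{G,T}, E:{C} ∪→ {C,G,T}; cost 1
[col 5] DO: children D:{A}, O:{T} ∪→ {A,T}; cost 1
[col 5] DIO: children DO:{A,T}, I:{C} ∪→ {A,C,T}; cost 1
[col 5] DEIO: children DIO:{A,C,T}, E:{A} ∩→ {A}; cost 0
per-site changes: [3, 2, 1, 2, 2, 2]; total = 12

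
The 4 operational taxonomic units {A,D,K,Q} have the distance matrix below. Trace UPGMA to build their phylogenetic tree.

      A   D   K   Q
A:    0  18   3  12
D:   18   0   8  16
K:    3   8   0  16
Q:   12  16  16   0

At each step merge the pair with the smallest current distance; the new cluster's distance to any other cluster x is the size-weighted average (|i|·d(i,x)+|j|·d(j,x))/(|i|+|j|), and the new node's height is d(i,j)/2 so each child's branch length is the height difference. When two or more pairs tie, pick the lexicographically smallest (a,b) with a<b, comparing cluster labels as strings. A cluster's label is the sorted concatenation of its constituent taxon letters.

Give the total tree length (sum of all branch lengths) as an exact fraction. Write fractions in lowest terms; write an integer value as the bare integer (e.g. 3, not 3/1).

iteration 1: select A,K (d=3); attach at lengths (3/2, 3/2); label the merged cluster AK
  updated: d(AK,D)=13, d(AK,Q)=14
iteration 2: select AK,D (d=13); attach at lengths (5, 13/2); label the merged cluster ADK
  updated: d(ADK,Q)=44/3
iteration 3: select ADK,Q (d=44/3); attach at lengths (5/6, 22/3); label the merged cluster ADKQ
final tree: (((A:3/2,K:3/2):5,D:13/2):5/6,Q:22/3)
total length: 68/3

68/3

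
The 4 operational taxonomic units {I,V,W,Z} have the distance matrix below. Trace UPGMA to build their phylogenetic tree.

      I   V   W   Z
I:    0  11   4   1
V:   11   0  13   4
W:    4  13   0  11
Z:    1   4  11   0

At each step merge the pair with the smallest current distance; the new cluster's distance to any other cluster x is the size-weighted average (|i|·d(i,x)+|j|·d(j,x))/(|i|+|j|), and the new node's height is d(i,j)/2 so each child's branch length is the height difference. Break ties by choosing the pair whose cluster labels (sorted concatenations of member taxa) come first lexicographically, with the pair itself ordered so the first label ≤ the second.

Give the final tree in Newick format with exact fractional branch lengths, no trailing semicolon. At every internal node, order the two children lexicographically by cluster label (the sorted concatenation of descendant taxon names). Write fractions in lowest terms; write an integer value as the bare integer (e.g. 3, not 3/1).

(((I:1/2,Z:1/2):13/4,V:15/4):11/12,W:14/3)

iteration 1: select I,Z (d=1); attach at lengths (1/2, 1/2); label the merged cluster IZ
  updated: d(IZ,V)=15/2, d(IZ,W)=15/2
iteration 2: select IZ,V (d=15/2); attach at lengths (13/4, 15/4); label the merged cluster IVZ
  updated: d(IVZ,W)=28/3
iteration 3: select IVZ,W (d=28/3); attach at lengths (11/12, 14/3); label the merged cluster IVWZ
final tree: (((I:1/2,Z:1/2):13/4,V:15/4):11/12,W:14/3)
total length: 163/12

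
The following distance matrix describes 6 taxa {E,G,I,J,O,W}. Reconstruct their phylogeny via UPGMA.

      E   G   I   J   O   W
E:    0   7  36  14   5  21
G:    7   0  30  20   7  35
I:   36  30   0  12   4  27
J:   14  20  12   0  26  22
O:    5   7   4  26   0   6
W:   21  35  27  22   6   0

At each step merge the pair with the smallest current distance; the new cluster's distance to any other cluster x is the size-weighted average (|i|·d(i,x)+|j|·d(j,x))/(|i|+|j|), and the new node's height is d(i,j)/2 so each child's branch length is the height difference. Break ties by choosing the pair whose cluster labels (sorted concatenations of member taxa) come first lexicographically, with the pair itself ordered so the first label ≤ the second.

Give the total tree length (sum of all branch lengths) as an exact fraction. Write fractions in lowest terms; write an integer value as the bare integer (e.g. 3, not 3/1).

1577/36

step 1: merge (I,O) at d=4; branch lengths I→2, O→2; new cluster IO
  updated: d(E,IO)=41/2, d(G,IO)=37/2, d(IO,J)=19, d(IO,W)=33/2
step 2: merge (E,G) at d=7; branch lengths E→7/2, G→7/2; new cluster EG
  updated: d(EG,IO)=39/2, d(EG,J)=17, d(EG,W)=28
step 3: merge (IO,W) at d=33/2; branch lengths IO→25/4, W→33/4; new cluster IOW
  updated: d(EG,IOW)=67/3, d(IOW,J)=20
step 4: merge (EG,J) at d=17; branch lengths EG→5, J→17/2; new cluster EGJ
  updated: d(EGJ,IOW)=194/9
step 5: merge (EGJ,IOW) at d=194/9; branch lengths EGJ→41/18, IOW→91/36; new cluster EGIJOW
final tree: (((E:7/2,G:7/2):5,J:17/2):41/18,((I:2,O:2):25/4,W:33/4):91/36)
total length: 1577/36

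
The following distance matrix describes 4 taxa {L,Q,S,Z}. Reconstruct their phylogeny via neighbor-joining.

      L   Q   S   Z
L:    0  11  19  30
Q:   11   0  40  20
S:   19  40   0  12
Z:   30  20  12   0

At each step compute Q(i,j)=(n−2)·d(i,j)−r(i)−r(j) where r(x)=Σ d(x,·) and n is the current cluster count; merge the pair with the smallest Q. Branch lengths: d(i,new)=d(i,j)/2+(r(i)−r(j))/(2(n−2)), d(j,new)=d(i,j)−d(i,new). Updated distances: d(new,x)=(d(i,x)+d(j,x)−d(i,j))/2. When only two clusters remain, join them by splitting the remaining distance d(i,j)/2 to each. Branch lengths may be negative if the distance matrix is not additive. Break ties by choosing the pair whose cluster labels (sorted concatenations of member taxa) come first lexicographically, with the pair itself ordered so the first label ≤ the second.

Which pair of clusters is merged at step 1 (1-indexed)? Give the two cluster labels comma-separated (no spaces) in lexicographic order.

L,Q

1. join L+Q (d=11, Q=-109) ⇒ LQ; edges |L|=11/4, |Q|=33/4
  updated: d(LQ,S)=24, d(LQ,Z)=39/2
2. join LQ+S (d=24, Q=-111/2) ⇒ LQS; edges |LQ|=63/4, |S|=33/4
  updated: d(LQS,Z)=15/4
3. join LQS+Z (d=15/4) ⇒ LQSZ; edges |LQS|=15/8, |Z|=15/8
final tree: (((L:11/4,Q:33/4):63/4,S:33/4):15/8,Z:15/8)
total length: 155/4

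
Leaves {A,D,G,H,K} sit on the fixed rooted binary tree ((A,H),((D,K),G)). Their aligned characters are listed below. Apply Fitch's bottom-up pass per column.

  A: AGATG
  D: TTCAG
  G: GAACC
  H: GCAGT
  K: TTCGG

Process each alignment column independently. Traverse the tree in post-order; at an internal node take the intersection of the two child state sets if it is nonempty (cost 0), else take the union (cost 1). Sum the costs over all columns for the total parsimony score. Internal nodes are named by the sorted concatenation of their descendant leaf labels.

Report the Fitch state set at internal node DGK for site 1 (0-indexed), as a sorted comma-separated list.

AH@0: {A} ∪ {G} = {A,G} (union, +1)
DK@0: {T} ∩ {T} = {T} (intersection, +0)
DGK@0: {T} ∪ {G} = {G,T} (union, +1)
ADGHK@0: {A,G} ∩ {G,T} = {G} (intersection, +0)
AH@1: {G} ∪ {C} = {C,G} (union, +1)
DK@1: {T} ∩ {T} = {T} (intersection, +0)
DGK@1: {T} ∪ {A} = {A,T} (union, +1)
ADGHK@1: {C,G} ∪ {A,T} = {A,C,G,T} (union, +1)
AH@2: {A} ∩ {A} = {A} (intersection, +0)
DK@2: {C} ∩ {C} = {C} (intersection, +0)
DGK@2: {C} ∪ {A} = {A,C} (union, +1)
ADGHK@2: {A} ∩ {A,C} = {A} (intersection, +0)
AH@3: {T} ∪ {G} = {G,T} (union, +1)
DK@3: {A} ∪ {G} = {A,G} (union, +1)
DGK@3: {A,G} ∪ {C} = {A,C,G} (union, +1)
ADGHK@3: {G,T} ∩ {A,C,G} = {G} (intersection, +0)
AH@4: {G} ∪ {T} = {G,T} (union, +1)
DK@4: {G} ∩ {G} = {G} (intersection, +0)
DGK@4: {G} ∪ {C} = {C,G} (union, +1)
ADGHK@4: {G,T} ∩ {C,G} = {G} (intersection, +0)
per-site changes: [2, 3, 1, 3, 2]; total = 11

A,T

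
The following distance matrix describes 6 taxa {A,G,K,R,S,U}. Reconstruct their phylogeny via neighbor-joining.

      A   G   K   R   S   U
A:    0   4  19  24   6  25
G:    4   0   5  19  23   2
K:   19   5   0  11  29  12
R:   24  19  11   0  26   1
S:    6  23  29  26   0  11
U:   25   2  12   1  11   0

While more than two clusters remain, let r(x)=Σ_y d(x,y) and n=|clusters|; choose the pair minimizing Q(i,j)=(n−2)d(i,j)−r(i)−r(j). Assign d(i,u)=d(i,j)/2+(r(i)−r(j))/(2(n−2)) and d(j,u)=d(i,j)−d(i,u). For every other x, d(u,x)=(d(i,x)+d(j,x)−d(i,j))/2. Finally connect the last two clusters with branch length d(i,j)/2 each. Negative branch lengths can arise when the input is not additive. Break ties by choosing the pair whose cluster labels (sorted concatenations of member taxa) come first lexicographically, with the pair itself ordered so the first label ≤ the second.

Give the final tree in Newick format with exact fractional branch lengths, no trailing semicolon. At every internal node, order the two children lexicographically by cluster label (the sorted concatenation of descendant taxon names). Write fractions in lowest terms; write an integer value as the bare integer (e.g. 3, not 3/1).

1. join A+S (d=6, Q=-149) ⇒ AS; edges |A|=7/8, |S|=41/8
  updated: d(AS,G)=21/2, d(AS,K)=21, d(AS,R)=22, d(AS,U)=15
2. join R+U (d=1, Q=-80) ⇒ RU; edges |R|=13/3, |U|=-10/3
  updated: d(AS,RU)=18, d(G,RU)=10, d(K,RU)=11
3. join AS+G (d=21/2, Q=-54) ⇒ AGS; edges |AS|=45/4, |G|=-3/4
  updated: d(AGS,K)=31/4, d(AGS,RU)=35/4
4. join AGS+K (d=31/4, Q=-55/2) ⇒ AGKS; edges |AGS|=11/4, |K|=5
  updated: d(AGKS,RU)=6
5. join AGKS+RU (d=6) ⇒ AGKRSU; edges |AGKS|=3, |RU|=3
final tree: ((((A:7/8,S:41/8):45/4,G:-3/4):11/4,K:5):3,(R:13/3,U:-10/3):3)
total length: 125/4

((((A:7/8,S:41/8):45/4,G:-3/4):11/4,K:5):3,(R:13/3,U:-10/3):3)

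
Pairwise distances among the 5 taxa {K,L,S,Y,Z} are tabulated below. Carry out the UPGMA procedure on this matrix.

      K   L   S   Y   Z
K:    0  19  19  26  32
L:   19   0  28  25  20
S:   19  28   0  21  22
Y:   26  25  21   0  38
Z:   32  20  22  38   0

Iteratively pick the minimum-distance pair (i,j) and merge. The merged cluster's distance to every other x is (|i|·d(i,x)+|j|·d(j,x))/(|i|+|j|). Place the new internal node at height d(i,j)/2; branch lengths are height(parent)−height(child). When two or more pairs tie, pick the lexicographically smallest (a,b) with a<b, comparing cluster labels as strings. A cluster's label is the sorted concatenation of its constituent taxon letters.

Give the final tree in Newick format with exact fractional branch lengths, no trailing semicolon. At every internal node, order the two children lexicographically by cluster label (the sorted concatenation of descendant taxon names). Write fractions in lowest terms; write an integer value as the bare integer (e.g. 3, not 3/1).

step 1: merge (K,L) at d=19; branch lengths K→19/2, L→19/2; new cluster KL
  updated: d(KL,S)=47/2, d(KL,Y)=51/2, d(KL,Z)=26
step 2: merge (S,Y) at d=21; branch lengths S→21/2, Y→21/2; new cluster SY
  updated: d(KL,SY)=49/2, d(SY,Z)=30
step 3: merge (KL,SY) at d=49/2; branch lengths KL→11/4, SY→7/4; new cluster KLSY
  updated: d(KLSY,Z)=28
step 4: merge (KLSY,Z) at d=28; branch lengths KLSY→7/4, Z→14; new cluster KLSYZ
final tree: (((K:19/2,L:19/2):11/4,(S:21/2,Y:21/2):7/4):7/4,Z:14)
total length: 241/4

(((K:19/2,L:19/2):11/4,(S:21/2,Y:21/2):7/4):7/4,Z:14)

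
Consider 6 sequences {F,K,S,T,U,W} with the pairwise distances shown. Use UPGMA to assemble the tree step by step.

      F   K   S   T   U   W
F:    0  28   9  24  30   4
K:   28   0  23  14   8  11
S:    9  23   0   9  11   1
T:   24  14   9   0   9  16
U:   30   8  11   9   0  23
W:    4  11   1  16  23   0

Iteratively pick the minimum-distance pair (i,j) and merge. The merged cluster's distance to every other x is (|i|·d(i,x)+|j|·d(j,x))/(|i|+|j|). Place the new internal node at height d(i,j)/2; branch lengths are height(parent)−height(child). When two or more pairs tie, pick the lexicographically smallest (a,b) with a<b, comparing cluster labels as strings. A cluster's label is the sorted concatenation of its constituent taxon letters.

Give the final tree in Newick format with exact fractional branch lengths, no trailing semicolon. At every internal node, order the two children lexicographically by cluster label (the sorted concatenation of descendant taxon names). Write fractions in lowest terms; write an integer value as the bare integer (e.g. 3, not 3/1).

step 1: merge (S,W) at d=1; branch lengths S→1/2, W→1/2; new cluster SW
  updated: d(F,SW)=13/2, d(K,SW)=17, d(SW,T)=25/2, d(SW,U)=17
step 2: merge (F,SW) at d=13/2; branch lengths F→13/4, SW→11/4; new cluster FSW
  updated: d(FSW,K)=62/3, d(FSW,T)=49/3, d(FSW,U)=64/3
step 3: merge (K,U) at d=8; branch lengths K→4, U→4; new cluster KU
  updated: d(FSW,KU)=21, d(KU,T)=23/2
step 4: merge (KU,T) at d=23/2; branch lengths KU→7/4, T→23/4; new cluster KTU
  updated: d(FSW,KTU)=175/9
step 5: merge (FSW,KTU) at d=175/9; branch lengths FSW→233/36, KTU→143/36; new cluster FKSTUW
final tree: ((F:13/4,(S:1/2,W:1/2):11/4):233/36,((K:4,U:4):7/4,T:23/4):143/36)
total length: 593/18

((F:13/4,(S:1/2,W:1/2):11/4):233/36,((K:4,U:4):7/4,T:23/4):143/36)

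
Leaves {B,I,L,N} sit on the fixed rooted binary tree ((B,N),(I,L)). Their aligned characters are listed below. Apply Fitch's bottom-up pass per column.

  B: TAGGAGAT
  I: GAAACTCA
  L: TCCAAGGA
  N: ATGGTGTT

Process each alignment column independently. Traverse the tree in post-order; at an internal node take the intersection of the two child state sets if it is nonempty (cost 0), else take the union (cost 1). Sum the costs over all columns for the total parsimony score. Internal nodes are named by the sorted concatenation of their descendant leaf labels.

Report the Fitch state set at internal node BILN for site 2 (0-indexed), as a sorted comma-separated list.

A,C,G

BN@0: {T} ∪ {A} = {A,T} (union, +1)
IL@0: {G} ∪ {T} = {G,T} (union, +1)
BILN@0: {A,T} ∩ {G,T} = {T} (intersection, +0)
BN@1: {A} ∪ {T} = {A,T} (union, +1)
IL@1: {A} ∪ {C} = {A,C} (union, +1)
BILN@1: {A,T} ∩ {A,C} = {A} (intersection, +0)
BN@2: {G} ∩ {G} = {G} (intersection, +0)
IL@2: {A} ∪ {C} = {A,C} (union, +1)
BILN@2: {G} ∪ {A,C} = {A,C,G} (union, +1)
BN@3: {G} ∩ {G} = {G} (intersection, +0)
IL@3: {A} ∩ {A} = {A} (intersection, +0)
BILN@3: {G} ∪ {A} = {A,G} (union, +1)
BN@4: {A} ∪ {T} = {A,T} (union, +1)
IL@4: {C} ∪ {A} = {A,C} (union, +1)
BILN@4: {A,T} ∩ {A,C} = {A} (intersection, +0)
BN@5: {G} ∩ {G} = {G} (intersection, +0)
IL@5: {T} ∪ {G} = {G,T} (union, +1)
BILN@5: {G} ∩ {G,T} = {G} (intersection, +0)
BN@6: {A} ∪ {T} = {A,T} (union, +1)
IL@6: {C} ∪ {G} = {C,G} (union, +1)
BILN@6: {A,T} ∪ {C,G} = {A,C,G,T} (union, +1)
BN@7: {T} ∩ {T} = {T} (intersection, +0)
IL@7: {A} ∩ {A} = {A} (intersection, +0)
BILN@7: {T} ∪ {A} = {A,T} (union, +1)
per-site changes: [2, 2, 2, 1, 2, 1, 3, 1]; total = 14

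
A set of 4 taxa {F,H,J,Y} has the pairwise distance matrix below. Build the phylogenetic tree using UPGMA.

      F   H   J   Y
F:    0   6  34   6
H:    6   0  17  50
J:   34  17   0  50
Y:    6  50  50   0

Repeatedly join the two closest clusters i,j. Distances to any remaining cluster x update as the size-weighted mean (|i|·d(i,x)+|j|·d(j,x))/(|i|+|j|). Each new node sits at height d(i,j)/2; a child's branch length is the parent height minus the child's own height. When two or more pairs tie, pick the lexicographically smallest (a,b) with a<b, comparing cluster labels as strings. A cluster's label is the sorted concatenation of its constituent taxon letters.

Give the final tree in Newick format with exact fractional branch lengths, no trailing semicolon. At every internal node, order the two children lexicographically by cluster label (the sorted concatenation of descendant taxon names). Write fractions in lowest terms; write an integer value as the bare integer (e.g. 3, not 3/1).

1. join F+H (d=6) ⇒ FH; edges |F|=3, |H|=3
  updated: d(FH,J)=51/2, d(FH,Y)=28
2. join FH+J (d=51/2) ⇒ FHJ; edges |FH|=39/4, |J|=51/4
  updated: d(FHJ,Y)=106/3
3. join FHJ+Y (d=106/3) ⇒ FHJY; edges |FHJ|=59/12, |Y|=53/3
final tree: (((F:3,H:3):39/4,J:51/4):59/12,Y:53/3)
total length: 613/12

(((F:3,H:3):39/4,J:51/4):59/12,Y:53/3)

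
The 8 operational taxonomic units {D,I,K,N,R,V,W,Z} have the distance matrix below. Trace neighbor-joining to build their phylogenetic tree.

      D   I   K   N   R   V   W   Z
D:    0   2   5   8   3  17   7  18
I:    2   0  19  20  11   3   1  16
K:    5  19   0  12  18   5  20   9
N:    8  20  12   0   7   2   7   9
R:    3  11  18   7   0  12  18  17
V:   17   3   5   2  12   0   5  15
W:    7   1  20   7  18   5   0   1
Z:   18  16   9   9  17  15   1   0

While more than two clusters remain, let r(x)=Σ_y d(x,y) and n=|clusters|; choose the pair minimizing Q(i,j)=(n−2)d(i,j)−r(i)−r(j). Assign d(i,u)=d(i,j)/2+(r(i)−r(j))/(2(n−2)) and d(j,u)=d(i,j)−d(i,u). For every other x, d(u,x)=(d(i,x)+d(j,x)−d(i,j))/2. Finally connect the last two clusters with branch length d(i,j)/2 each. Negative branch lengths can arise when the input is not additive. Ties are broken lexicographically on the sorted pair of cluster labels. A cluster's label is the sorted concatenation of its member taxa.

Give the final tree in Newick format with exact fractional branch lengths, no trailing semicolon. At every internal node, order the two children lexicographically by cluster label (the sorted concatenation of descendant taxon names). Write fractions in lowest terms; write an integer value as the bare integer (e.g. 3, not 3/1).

1. join W+Z (d=1, Q=-138) ⇒ WZ; edges |W|=-5/3, |Z|=8/3
  updated: d(D,WZ)=12, d(I,WZ)=8, d(K,WZ)=14, d(N,WZ)=15/2, d(R,WZ)=17, d(V,WZ)=19/2
2. join D+I (d=2, Q=-100) ⇒ DI; edges |D|=-3/5, |I|=13/5
  updated: d(DI,K)=11, d(DI,N)=13, d(DI,R)=6, d(DI,V)=9, d(DI,WZ)=9
3. join DI+R (d=6, Q=-84) ⇒ DIR; edges |DI|=3/2, |R|=9/2
  updated: d(DIR,K)=23/2, d(DIR,N)=7, d(DIR,V)=15/2, d(DIR,WZ)=10
4. join K+V (d=5, Q=-103/2) ⇒ KV; edges |K|=67/12, |V|=-7/12
  updated: d(DIR,KV)=7, d(KV,N)=9/2, d(KV,WZ)=37/4
5. join DIR+KV (d=7, Q=-123/4) ⇒ DIKRV; edges |DIR|=69/16, |KV|=43/16
  updated: d(DIKRV,N)=9/4, d(DIKRV,WZ)=49/8
6. join DIKRV+N (d=9/4, Q=-127/8) ⇒ DIKNRV; edges |DIKRV|=7/16, |N|=29/16
  updated: d(DIKNRV,WZ)=91/16
7. join DIKNRV+WZ (d=91/16) ⇒ DIKNRVWZ; edges |DIKNRV|=91/32, |WZ|=91/32
final tree: (((((D:-3/5,I:13/5):3/2,R:9/2):69/16,(K:67/12,V:-7/12):43/16):7/16,N:29/16):91/32,(W:-5/3,Z:8/3):91/32)
total length: 463/16

(((((D:-3/5,I:13/5):3/2,R:9/2):69/16,(K:67/12,V:-7/12):43/16):7/16,N:29/16):91/32,(W:-5/3,Z:8/3):91/32)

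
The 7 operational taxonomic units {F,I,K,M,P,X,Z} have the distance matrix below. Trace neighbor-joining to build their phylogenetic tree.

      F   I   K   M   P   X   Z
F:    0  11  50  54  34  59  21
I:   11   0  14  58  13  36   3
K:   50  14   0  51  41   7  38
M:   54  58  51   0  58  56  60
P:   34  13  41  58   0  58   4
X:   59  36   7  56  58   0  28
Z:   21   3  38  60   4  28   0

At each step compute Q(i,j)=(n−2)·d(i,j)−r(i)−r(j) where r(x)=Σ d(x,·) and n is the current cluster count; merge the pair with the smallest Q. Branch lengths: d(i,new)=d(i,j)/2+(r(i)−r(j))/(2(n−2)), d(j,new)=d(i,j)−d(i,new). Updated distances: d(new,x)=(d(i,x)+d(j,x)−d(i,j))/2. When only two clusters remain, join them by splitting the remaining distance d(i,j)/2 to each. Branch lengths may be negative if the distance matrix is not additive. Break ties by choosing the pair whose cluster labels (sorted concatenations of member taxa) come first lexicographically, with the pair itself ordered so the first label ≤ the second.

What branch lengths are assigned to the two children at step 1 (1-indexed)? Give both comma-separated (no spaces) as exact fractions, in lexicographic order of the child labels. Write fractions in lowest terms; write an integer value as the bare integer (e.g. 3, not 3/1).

-4/5,39/5

1. join K+X (d=7, Q=-410) ⇒ KX; edges |K|=-4/5, |X|=39/5
  updated: d(F,KX)=51, d(I,KX)=43/2, d(KX,M)=50, d(KX,P)=46, d(KX,Z)=59/2
2. join KX+M (d=50, Q=-278) ⇒ KMX; edges |KX|=59/4, |M|=141/4
  updated: d(F,KMX)=55/2, d(I,KMX)=59/4, d(KMX,P)=27, d(KMX,Z)=79/4
3. join P+Z (d=4, Q=-455/4) ⇒ PZ; edges |P|=169/24, |Z|=-73/24
  updated: d(F,PZ)=51/2, d(I,PZ)=6, d(KMX,PZ)=171/8
4. join F+I (d=11, Q=-295/4) ⇒ FI; edges |F|=217/16, |I|=-41/16
  updated: d(FI,KMX)=125/8, d(FI,PZ)=41/4
5. join FI+KMX (d=125/8, Q=-189/4) ⇒ FIKMX; edges |FI|=9/4, |KMX|=107/8
  updated: d(FIKMX,PZ)=8
6. join FIKMX+PZ (d=8) ⇒ FIKMPXZ; edges |FIKMX|=4, |PZ|=4
final tree: (((F:217/16,I:-41/16):9/4,((K:-4/5,X:39/5):59/4,M:141/4):107/8):4,(P:169/24,Z:-73/24):4)
total length: 765/8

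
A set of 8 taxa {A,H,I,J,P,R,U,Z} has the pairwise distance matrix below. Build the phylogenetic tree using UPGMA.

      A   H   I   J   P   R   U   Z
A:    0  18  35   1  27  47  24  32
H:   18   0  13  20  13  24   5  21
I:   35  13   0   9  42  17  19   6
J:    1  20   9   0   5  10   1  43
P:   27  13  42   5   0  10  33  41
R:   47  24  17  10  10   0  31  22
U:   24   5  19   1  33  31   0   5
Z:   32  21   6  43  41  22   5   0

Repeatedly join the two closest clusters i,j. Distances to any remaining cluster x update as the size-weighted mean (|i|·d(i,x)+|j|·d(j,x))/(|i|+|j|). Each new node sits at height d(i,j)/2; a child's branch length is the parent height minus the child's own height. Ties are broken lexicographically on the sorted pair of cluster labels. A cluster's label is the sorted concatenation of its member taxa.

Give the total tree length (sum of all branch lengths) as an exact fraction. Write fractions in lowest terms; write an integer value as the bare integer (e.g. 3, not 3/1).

step 1: merge (A,J) at d=1; branch lengths A→1/2, J→1/2; new cluster AJ
  updated: d(AJ,H)=19, d(AJ,I)=22, d(AJ,P)=16, d(AJ,R)=57/2, d(AJ,U)=25/2, d(AJ,Z)=75/2
step 2: merge (H,U) at d=5; branch lengths H→5/2, U→5/2; new cluster HU
  updated: d(AJ,HU)=63/4, d(HU,I)=16, d(HU,P)=23, d(HU,R)=55/2, d(HU,Z)=13
step 3: merge (I,Z) at d=6; branch lengths I→3, Z→3; new cluster IZ
  updated: d(AJ,IZ)=119/4, d(HU,IZ)=29/2, d(IZ,P)=83/2, d(IZ,R)=39/2
step 4: merge (P,R) at d=10; branch lengths P→5, R→5; new cluster PR
  updated: d(AJ,PR)=89/4, d(HU,PR)=101/4, d(IZ,PR)=61/2
step 5: merge (HU,IZ) at d=29/2; branch lengths HU→19/4, IZ→17/4; new cluster HIUZ
  updated: d(AJ,HIUZ)=91/4, d(HIUZ,PR)=223/8
step 6: merge (AJ,PR) at d=89/4; branch lengths AJ→85/8, PR→49/8; new cluster AJPR
  updated: d(AJPR,HIUZ)=405/16
step 7: merge (AJPR,HIUZ) at d=405/16; branch lengths AJPR→49/32, HIUZ→173/32; new cluster AHIJPRUZ
final tree: (((A:1/2,J:1/2):85/8,(P:5,R:5):49/8):49/32,((H:5/2,U:5/2):19/4,(I:3,Z:3):17/4):173/32)
total length: 875/16

875/16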